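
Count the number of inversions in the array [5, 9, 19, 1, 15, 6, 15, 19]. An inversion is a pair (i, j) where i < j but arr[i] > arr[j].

Finding inversions in [5, 9, 19, 1, 15, 6, 15, 19]:

(0, 3): arr[0]=5 > arr[3]=1
(1, 3): arr[1]=9 > arr[3]=1
(1, 5): arr[1]=9 > arr[5]=6
(2, 3): arr[2]=19 > arr[3]=1
(2, 4): arr[2]=19 > arr[4]=15
(2, 5): arr[2]=19 > arr[5]=6
(2, 6): arr[2]=19 > arr[6]=15
(4, 5): arr[4]=15 > arr[5]=6

Total inversions: 8

The array has 8 inversion(s): (0,3), (1,3), (1,5), (2,3), (2,4), (2,5), (2,6), (4,5). Each pair (i,j) satisfies i < j and arr[i] > arr[j].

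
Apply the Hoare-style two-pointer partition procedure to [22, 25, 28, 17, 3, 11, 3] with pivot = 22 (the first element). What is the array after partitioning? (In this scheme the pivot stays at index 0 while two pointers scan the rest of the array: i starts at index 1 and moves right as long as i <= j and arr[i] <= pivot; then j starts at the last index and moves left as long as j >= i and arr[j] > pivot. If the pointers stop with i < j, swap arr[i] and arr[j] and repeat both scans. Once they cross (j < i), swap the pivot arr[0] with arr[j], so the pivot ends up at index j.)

Hoare-style two-pointer partition with pivot = 22:

Initial array: [22, 25, 28, 17, 3, 11, 3]

Pointers start at i = 1, j = 6.
i stops at index 1 (arr[1]=25 > 22), j stops at index 6 (arr[6]=3 <= 22): swap arr[1] and arr[6], array becomes [22, 3, 28, 17, 3, 11, 25]
i stops at index 2 (arr[2]=28 > 22), j stops at index 5 (arr[5]=11 <= 22): swap arr[2] and arr[5], array becomes [22, 3, 11, 17, 3, 28, 25]
i ends at 5, j ends at 4: the pointers have crossed (j < i), so scanning stops.

Swap pivot arr[0] with arr[4] to place pivot at position 4: [3, 3, 11, 17, 22, 28, 25]
Pivot position: 4

After partitioning with pivot 22, the array becomes [3, 3, 11, 17, 22, 28, 25]. The pivot is placed at index 4. All elements to the left of the pivot are <= 22, and all elements to the right are > 22.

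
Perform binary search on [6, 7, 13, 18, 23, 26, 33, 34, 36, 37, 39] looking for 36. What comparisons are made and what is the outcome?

Binary search for 36 in [6, 7, 13, 18, 23, 26, 33, 34, 36, 37, 39]:

lo=0, hi=10, mid=5, arr[mid]=26 -> 26 < 36, search right half
lo=6, hi=10, mid=8, arr[mid]=36 -> Found target at index 8!

Binary search finds 36 at index 8 after 2 comparisons. The search repeatedly halves the search space by comparing with the middle element.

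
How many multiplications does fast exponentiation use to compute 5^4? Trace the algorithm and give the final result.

Computing 5^4 by squaring (build up from 5^1; each line after the first costs one multiplication):

5^1 = 5
5^2 = (5^1)^2 = 5^2 = 25
5^4 = (5^2)^2 = 25^2 = 625

Result: 625
Multiplications needed: 2 (2 lines after 5^1)

5^4 = 625. Using exponentiation by squaring, this requires 2 multiplications. The key idea: if the exponent is even, square the half-power; if odd, multiply by the base once.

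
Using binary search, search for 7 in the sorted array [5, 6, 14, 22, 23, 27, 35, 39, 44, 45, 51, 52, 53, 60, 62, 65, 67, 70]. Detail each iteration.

Binary search for 7 in [5, 6, 14, 22, 23, 27, 35, 39, 44, 45, 51, 52, 53, 60, 62, 65, 67, 70]:

lo=0, hi=17, mid=8, arr[mid]=44 -> 44 > 7, search left half
lo=0, hi=7, mid=3, arr[mid]=22 -> 22 > 7, search left half
lo=0, hi=2, mid=1, arr[mid]=6 -> 6 < 7, search right half
lo=2, hi=2, mid=2, arr[mid]=14 -> 14 > 7, search left half
lo=2 > hi=1, target 7 not found

Binary search determines that 7 is not in the array after 4 comparisons. The search space was exhausted without finding the target.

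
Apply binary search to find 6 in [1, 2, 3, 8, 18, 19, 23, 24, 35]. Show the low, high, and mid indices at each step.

Binary search for 6 in [1, 2, 3, 8, 18, 19, 23, 24, 35]:

lo=0, hi=8, mid=4, arr[mid]=18 -> 18 > 6, search left half
lo=0, hi=3, mid=1, arr[mid]=2 -> 2 < 6, search right half
lo=2, hi=3, mid=2, arr[mid]=3 -> 3 < 6, search right half
lo=3, hi=3, mid=3, arr[mid]=8 -> 8 > 6, search left half
lo=3 > hi=2, target 6 not found

Binary search determines that 6 is not in the array after 4 comparisons. The search space was exhausted without finding the target.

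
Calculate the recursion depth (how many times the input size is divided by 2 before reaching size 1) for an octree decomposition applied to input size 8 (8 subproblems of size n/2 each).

For divide and conquer with division factor 2:

Problem sizes at each level:
Level 0: 8
Level 1: 4
Level 2: 2
Level 3: 1

The root is level 0 and the size-1 base case is level 3 (the tree spans levels 0 through 3, i.e. 4 levels counting the root), so the depth is the number of divisions: log_2(8) = 3

The recursion tree depth is log_2(8) = 3. At each level, the problem size is divided by 2, so it takes 3 divisions to reduce to a base case of size 1. The algorithm makes 8 recursive calls at each level.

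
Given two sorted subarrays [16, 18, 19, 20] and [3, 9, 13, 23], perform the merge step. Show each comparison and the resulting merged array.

Merging process:

Compare 16 vs 3: take 3 from right. Merged: [3]
Compare 16 vs 9: take 9 from right. Merged: [3, 9]
Compare 16 vs 13: take 13 from right. Merged: [3, 9, 13]
Compare 16 vs 23: take 16 from left. Merged: [3, 9, 13, 16]
Compare 18 vs 23: take 18 from left. Merged: [3, 9, 13, 16, 18]
Compare 19 vs 23: take 19 from left. Merged: [3, 9, 13, 16, 18, 19]
Compare 20 vs 23: take 20 from left. Merged: [3, 9, 13, 16, 18, 19, 20]
Append remaining from right: [23]. Merged: [3, 9, 13, 16, 18, 19, 20, 23]

Final merged array: [3, 9, 13, 16, 18, 19, 20, 23]
Total comparisons: 7

The merged array is [3, 9, 13, 16, 18, 19, 20, 23], requiring 7 comparisons. The merge step runs in O(n) time where n is the total number of elements.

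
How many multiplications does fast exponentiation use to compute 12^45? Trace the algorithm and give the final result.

Computing 12^45 by squaring (build up from 12^1; each line after the first costs one multiplication):

12^1 = 12
12^2 = (12^1)^2 = 12^2 = 144
12^4 = (12^2)^2 = 144^2 = 20736
12^5 = 12 * 12^4 = 12 * 20736 = 248832
12^10 = (12^5)^2 = 248832^2 = 61917364224
12^11 = 12 * 12^10 = 12 * 61917364224 = 743008370688
12^22 = (12^11)^2 = 743008370688^2 = 552061438912436417593344
12^44 = (12^22)^2 = 552061438912436417593344^2 = 304771832334069766392840191887919236168953102336
12^45 = 12 * 12^44 = 12 * 304771832334069766392840191887919236168953102336 = 3657261988008837196714082302655030834027437228032

Result: 3657261988008837196714082302655030834027437228032
Multiplications needed: 8 (8 lines after 12^1)

12^45 = 3657261988008837196714082302655030834027437228032. Using exponentiation by squaring, this requires 8 multiplications. The key idea: if the exponent is even, square the half-power; if odd, multiply by the base once.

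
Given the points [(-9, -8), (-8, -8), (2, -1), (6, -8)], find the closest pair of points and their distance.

Computing all pairwise distances among 4 points:

d((-9, -8), (-8, -8)) = 1.0 <-- minimum
d((-9, -8), (2, -1)) = 13.0384
d((-9, -8), (6, -8)) = 15.0
d((-8, -8), (2, -1)) = 12.2066
d((-8, -8), (6, -8)) = 14.0
d((2, -1), (6, -8)) = 8.0623

Closest pair: (-9, -8) and (-8, -8) with distance 1.0

The closest pair is (-9, -8) and (-8, -8) with Euclidean distance 1.0. For 4 points, brute-force pairwise comparison is shown above. For large n, the divide-and-conquer algorithm (sort by x, recurse on halves, check the dividing strip) achieves O(n log n).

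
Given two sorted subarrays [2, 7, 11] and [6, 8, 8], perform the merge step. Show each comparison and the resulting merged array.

Merging process:

Compare 2 vs 6: take 2 from left. Merged: [2]
Compare 7 vs 6: take 6 from right. Merged: [2, 6]
Compare 7 vs 8: take 7 from left. Merged: [2, 6, 7]
Compare 11 vs 8: take 8 from right. Merged: [2, 6, 7, 8]
Compare 11 vs 8: take 8 from right. Merged: [2, 6, 7, 8, 8]
Append remaining from left: [11]. Merged: [2, 6, 7, 8, 8, 11]

Final merged array: [2, 6, 7, 8, 8, 11]
Total comparisons: 5

The merged array is [2, 6, 7, 8, 8, 11], requiring 5 comparisons. The merge step runs in O(n) time where n is the total number of elements.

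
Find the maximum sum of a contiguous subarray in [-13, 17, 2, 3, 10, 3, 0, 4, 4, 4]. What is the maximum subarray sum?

Using Kadane's algorithm on [-13, 17, 2, 3, 10, 3, 0, 4, 4, 4]:

Scanning through the array:
Position 1 (value 17): max_ending_here = 17, max_so_far = 17
Position 2 (value 2): max_ending_here = 19, max_so_far = 19
Position 3 (value 3): max_ending_here = 22, max_so_far = 22
Position 4 (value 10): max_ending_here = 32, max_so_far = 32
Position 5 (value 3): max_ending_here = 35, max_so_far = 35
Position 6 (value 0): max_ending_here = 35, max_so_far = 35
Position 7 (value 4): max_ending_here = 39, max_so_far = 39
Position 8 (value 4): max_ending_here = 43, max_so_far = 43
Position 9 (value 4): max_ending_here = 47, max_so_far = 47

Maximum subarray: [17, 2, 3, 10, 3, 0, 4, 4, 4]
Maximum sum: 47

The maximum subarray is [17, 2, 3, 10, 3, 0, 4, 4, 4] with sum 47. This subarray runs from index 1 to index 9.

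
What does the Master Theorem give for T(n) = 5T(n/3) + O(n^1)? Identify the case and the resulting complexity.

Master Theorem for T(n) = 5T(n/3) + O(n^1):

a = 5, b = 3, c = 1
log_b(a) = log_3(5) = 1.4650

Case 1: c = 1 < log_3(5) = 1.4650
T(n) = O(n^(log_3 5))

For T(n) = 5T(n/3) + O(n^1): log_3(5) = 1.4650. This is Case 1 of the Master Theorem (c < log_b(a), work dominated by leaves), giving O(n^(log_3 5)).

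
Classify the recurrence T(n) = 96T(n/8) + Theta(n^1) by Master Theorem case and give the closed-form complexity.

Master Theorem for T(n) = 96T(n/8) + O(n^1):

a = 96, b = 8, c = 1
log_b(a) = log_8(96) = 2.1950

Case 1: c = 1 < log_8(96) = 2.1950
T(n) = O(n^(log_8 96))

For T(n) = 96T(n/8) + O(n^1): log_8(96) = 2.1950. This is Case 1 of the Master Theorem (c < log_b(a), work dominated by leaves), giving O(n^(log_8 96)).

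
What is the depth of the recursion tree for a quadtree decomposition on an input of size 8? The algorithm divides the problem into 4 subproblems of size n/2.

For divide and conquer with division factor 2:

Problem sizes at each level:
Level 0: 8
Level 1: 4
Level 2: 2
Level 3: 1

The root is level 0 and the size-1 base case is level 3 (the tree spans levels 0 through 3, i.e. 4 levels counting the root), so the depth is the number of divisions: log_2(8) = 3

The recursion tree depth is log_2(8) = 3. At each level, the problem size is divided by 2, so it takes 3 divisions to reduce to a base case of size 1. The algorithm makes 4 recursive calls at each level.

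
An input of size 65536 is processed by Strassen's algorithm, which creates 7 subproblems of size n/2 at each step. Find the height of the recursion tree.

For divide and conquer with division factor 2:

Problem sizes at each level:
Level 0: 65536
Level 1: 32768
Level 2: 16384
Level 3: 8192
Level 4: 4096
Level 5: 2048
Level 6: 1024
Level 7: 512
Level 8: 256
Level 9: 128
Level 10: 64
Level 11: 32
Level 12: 16
Level 13: 8
Level 14: 4
Level 15: 2
Level 16: 1

The root is level 0 and the size-1 base case is level 16 (the tree spans levels 0 through 16, i.e. 17 levels counting the root), so the depth is the number of divisions: log_2(65536) = 16

The recursion tree depth is log_2(65536) = 16. At each level, the problem size is divided by 2, so it takes 16 divisions to reduce to a base case of size 1. The algorithm makes 7 recursive calls at each level.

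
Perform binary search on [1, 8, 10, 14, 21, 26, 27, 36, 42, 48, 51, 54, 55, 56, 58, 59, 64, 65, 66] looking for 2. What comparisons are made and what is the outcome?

Binary search for 2 in [1, 8, 10, 14, 21, 26, 27, 36, 42, 48, 51, 54, 55, 56, 58, 59, 64, 65, 66]:

lo=0, hi=18, mid=9, arr[mid]=48 -> 48 > 2, search left half
lo=0, hi=8, mid=4, arr[mid]=21 -> 21 > 2, search left half
lo=0, hi=3, mid=1, arr[mid]=8 -> 8 > 2, search left half
lo=0, hi=0, mid=0, arr[mid]=1 -> 1 < 2, search right half
lo=1 > hi=0, target 2 not found

Binary search determines that 2 is not in the array after 4 comparisons. The search space was exhausted without finding the target.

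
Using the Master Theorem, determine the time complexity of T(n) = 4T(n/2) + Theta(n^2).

Master Theorem for T(n) = 4T(n/2) + O(n^2):

a = 4, b = 2, c = 2
log_b(a) = log_2(4) = 2.0000

Case 2: c = 2 = log_2(4) = 2.0000
T(n) = O(n^2 log n) = O(n^2 log n)

For T(n) = 4T(n/2) + O(n^2): log_2(4) = 2.0000. This is Case 2 of the Master Theorem (c = log_b(a), equal work at all levels), giving O(n^2 log n).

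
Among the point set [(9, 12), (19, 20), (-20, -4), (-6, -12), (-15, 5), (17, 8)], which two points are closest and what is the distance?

Computing all pairwise distances among 6 points:

d((9, 12), (19, 20)) = 12.8062
d((9, 12), (-20, -4)) = 33.121
d((9, 12), (-6, -12)) = 28.3019
d((9, 12), (-15, 5)) = 25.0
d((9, 12), (17, 8)) = 8.9443 <-- minimum
d((19, 20), (-20, -4)) = 45.793
d((19, 20), (-6, -12)) = 40.6079
d((19, 20), (-15, 5)) = 37.1618
d((19, 20), (17, 8)) = 12.1655
d((-20, -4), (-6, -12)) = 16.1245
d((-20, -4), (-15, 5)) = 10.2956
d((-20, -4), (17, 8)) = 38.8973
d((-6, -12), (-15, 5)) = 19.2354
d((-6, -12), (17, 8)) = 30.4795
d((-15, 5), (17, 8)) = 32.1403

Closest pair: (9, 12) and (17, 8) with distance 8.9443

The closest pair is (9, 12) and (17, 8) with Euclidean distance 8.9443. For 6 points, brute-force pairwise comparison is shown above. For large n, the divide-and-conquer algorithm (sort by x, recurse on halves, check the dividing strip) achieves O(n log n).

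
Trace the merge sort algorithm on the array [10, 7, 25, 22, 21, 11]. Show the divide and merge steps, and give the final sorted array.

Merge sort trace:

Split: [10, 7, 25, 22, 21, 11] -> [10, 7, 25] and [22, 21, 11]
  Split: [10, 7, 25] -> [10] and [7, 25]
    Split: [7, 25] -> [7] and [25]
    Merge: [7] + [25] -> [7, 25]
  Merge: [10] + [7, 25] -> [7, 10, 25]
  Split: [22, 21, 11] -> [22] and [21, 11]
    Split: [21, 11] -> [21] and [11]
    Merge: [21] + [11] -> [11, 21]
  Merge: [22] + [11, 21] -> [11, 21, 22]
Merge: [7, 10, 25] + [11, 21, 22] -> [7, 10, 11, 21, 22, 25]

Final sorted array: [7, 10, 11, 21, 22, 25]

The merge sort proceeds by recursively splitting the array and merging sorted halves.
After all merges, the sorted array is [7, 10, 11, 21, 22, 25].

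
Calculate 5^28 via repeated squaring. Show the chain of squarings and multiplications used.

Computing 5^28 by squaring (build up from 5^1; each line after the first costs one multiplication):

5^1 = 5
5^2 = (5^1)^2 = 5^2 = 25
5^3 = 5 * 5^2 = 5 * 25 = 125
5^6 = (5^3)^2 = 125^2 = 15625
5^7 = 5 * 5^6 = 5 * 15625 = 78125
5^14 = (5^7)^2 = 78125^2 = 6103515625
5^28 = (5^14)^2 = 6103515625^2 = 37252902984619140625

Result: 37252902984619140625
Multiplications needed: 6 (6 lines after 5^1)

5^28 = 37252902984619140625. Using exponentiation by squaring, this requires 6 multiplications. The key idea: if the exponent is even, square the half-power; if odd, multiply by the base once.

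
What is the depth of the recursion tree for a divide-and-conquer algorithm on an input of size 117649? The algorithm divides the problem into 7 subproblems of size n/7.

For divide and conquer with division factor 7:

Problem sizes at each level:
Level 0: 117649
Level 1: 16807
Level 2: 2401
Level 3: 343
Level 4: 49
Level 5: 7
Level 6: 1

The root is level 0 and the size-1 base case is level 6 (the tree spans levels 0 through 6, i.e. 7 levels counting the root), so the depth is the number of divisions: log_7(117649) = 6

The recursion tree depth is log_7(117649) = 6. At each level, the problem size is divided by 7, so it takes 6 divisions to reduce to a base case of size 1. The algorithm makes 7 recursive calls at each level.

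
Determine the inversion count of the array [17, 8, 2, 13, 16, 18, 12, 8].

Finding inversions in [17, 8, 2, 13, 16, 18, 12, 8]:

(0, 1): arr[0]=17 > arr[1]=8
(0, 2): arr[0]=17 > arr[2]=2
(0, 3): arr[0]=17 > arr[3]=13
(0, 4): arr[0]=17 > arr[4]=16
(0, 6): arr[0]=17 > arr[6]=12
(0, 7): arr[0]=17 > arr[7]=8
(1, 2): arr[1]=8 > arr[2]=2
(3, 6): arr[3]=13 > arr[6]=12
(3, 7): arr[3]=13 > arr[7]=8
(4, 6): arr[4]=16 > arr[6]=12
(4, 7): arr[4]=16 > arr[7]=8
(5, 6): arr[5]=18 > arr[6]=12
(5, 7): arr[5]=18 > arr[7]=8
(6, 7): arr[6]=12 > arr[7]=8

Total inversions: 14

The array has 14 inversion(s): (0,1), (0,2), (0,3), (0,4), (0,6), (0,7), (1,2), (3,6), (3,7), (4,6), (4,7), (5,6), (5,7), (6,7). Each pair (i,j) satisfies i < j and arr[i] > arr[j].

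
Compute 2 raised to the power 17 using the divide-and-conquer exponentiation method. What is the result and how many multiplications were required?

Computing 2^17 by squaring (build up from 2^1; each line after the first costs one multiplication):

2^1 = 2
2^2 = (2^1)^2 = 2^2 = 4
2^4 = (2^2)^2 = 4^2 = 16
2^8 = (2^4)^2 = 16^2 = 256
2^16 = (2^8)^2 = 256^2 = 65536
2^17 = 2 * 2^16 = 2 * 65536 = 131072

Result: 131072
Multiplications needed: 5 (5 lines after 2^1)

2^17 = 131072. Using exponentiation by squaring, this requires 5 multiplications. The key idea: if the exponent is even, square the half-power; if odd, multiply by the base once.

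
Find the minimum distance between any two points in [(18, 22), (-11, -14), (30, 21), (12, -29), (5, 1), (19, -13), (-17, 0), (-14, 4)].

Computing all pairwise distances among 8 points:

d((18, 22), (-11, -14)) = 46.2277
d((18, 22), (30, 21)) = 12.0416
d((18, 22), (12, -29)) = 51.3517
d((18, 22), (5, 1)) = 24.6982
d((18, 22), (19, -13)) = 35.0143
d((18, 22), (-17, 0)) = 41.3401
d((18, 22), (-14, 4)) = 36.7151
d((-11, -14), (30, 21)) = 53.9073
d((-11, -14), (12, -29)) = 27.4591
d((-11, -14), (5, 1)) = 21.9317
d((-11, -14), (19, -13)) = 30.0167
d((-11, -14), (-17, 0)) = 15.2315
d((-11, -14), (-14, 4)) = 18.2483
d((30, 21), (12, -29)) = 53.1413
d((30, 21), (5, 1)) = 32.0156
d((30, 21), (19, -13)) = 35.7351
d((30, 21), (-17, 0)) = 51.4782
d((30, 21), (-14, 4)) = 47.1699
d((12, -29), (5, 1)) = 30.8058
d((12, -29), (19, -13)) = 17.4642
d((12, -29), (-17, 0)) = 41.0122
d((12, -29), (-14, 4)) = 42.0119
d((5, 1), (19, -13)) = 19.799
d((5, 1), (-17, 0)) = 22.0227
d((5, 1), (-14, 4)) = 19.2354
d((19, -13), (-17, 0)) = 38.2753
d((19, -13), (-14, 4)) = 37.1214
d((-17, 0), (-14, 4)) = 5.0 <-- minimum

Closest pair: (-17, 0) and (-14, 4) with distance 5.0

The closest pair is (-17, 0) and (-14, 4) with Euclidean distance 5.0. For 8 points, brute-force pairwise comparison is shown above. For large n, the divide-and-conquer algorithm (sort by x, recurse on halves, check the dividing strip) achieves O(n log n).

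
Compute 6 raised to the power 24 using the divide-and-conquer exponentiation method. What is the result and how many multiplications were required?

Computing 6^24 by squaring (build up from 6^1; each line after the first costs one multiplication):

6^1 = 6
6^2 = (6^1)^2 = 6^2 = 36
6^3 = 6 * 6^2 = 6 * 36 = 216
6^6 = (6^3)^2 = 216^2 = 46656
6^12 = (6^6)^2 = 46656^2 = 2176782336
6^24 = (6^12)^2 = 2176782336^2 = 4738381338321616896

Result: 4738381338321616896
Multiplications needed: 5 (5 lines after 6^1)

6^24 = 4738381338321616896. Using exponentiation by squaring, this requires 5 multiplications. The key idea: if the exponent is even, square the half-power; if odd, multiply by the base once.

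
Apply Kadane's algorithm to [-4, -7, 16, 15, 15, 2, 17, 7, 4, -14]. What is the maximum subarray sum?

Using Kadane's algorithm on [-4, -7, 16, 15, 15, 2, 17, 7, 4, -14]:

Scanning through the array:
Position 1 (value -7): max_ending_here = -7, max_so_far = -4
Position 2 (value 16): max_ending_here = 16, max_so_far = 16
Position 3 (value 15): max_ending_here = 31, max_so_far = 31
Position 4 (value 15): max_ending_here = 46, max_so_far = 46
Position 5 (value 2): max_ending_here = 48, max_so_far = 48
Position 6 (value 17): max_ending_here = 65, max_so_far = 65
Position 7 (value 7): max_ending_here = 72, max_so_far = 72
Position 8 (value 4): max_ending_here = 76, max_so_far = 76
Position 9 (value -14): max_ending_here = 62, max_so_far = 76

Maximum subarray: [16, 15, 15, 2, 17, 7, 4]
Maximum sum: 76

The maximum subarray is [16, 15, 15, 2, 17, 7, 4] with sum 76. This subarray runs from index 2 to index 8.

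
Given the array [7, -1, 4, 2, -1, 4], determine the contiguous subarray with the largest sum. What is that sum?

Using Kadane's algorithm on [7, -1, 4, 2, -1, 4]:

Scanning through the array:
Position 1 (value -1): max_ending_here = 6, max_so_far = 7
Position 2 (value 4): max_ending_here = 10, max_so_far = 10
Position 3 (value 2): max_ending_here = 12, max_so_far = 12
Position 4 (value -1): max_ending_here = 11, max_so_far = 12
Position 5 (value 4): max_ending_here = 15, max_so_far = 15

Maximum subarray: [7, -1, 4, 2, -1, 4]
Maximum sum: 15

The maximum subarray is [7, -1, 4, 2, -1, 4] with sum 15. This subarray runs from index 0 to index 5.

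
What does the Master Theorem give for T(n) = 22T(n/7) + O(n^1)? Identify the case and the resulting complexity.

Master Theorem for T(n) = 22T(n/7) + O(n^1):

a = 22, b = 7, c = 1
log_b(a) = log_7(22) = 1.5885

Case 1: c = 1 < log_7(22) = 1.5885
T(n) = O(n^(log_7 22))

For T(n) = 22T(n/7) + O(n^1): log_7(22) = 1.5885. This is Case 1 of the Master Theorem (c < log_b(a), work dominated by leaves), giving O(n^(log_7 22)).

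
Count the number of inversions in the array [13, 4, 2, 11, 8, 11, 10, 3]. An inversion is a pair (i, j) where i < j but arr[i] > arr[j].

Finding inversions in [13, 4, 2, 11, 8, 11, 10, 3]:

(0, 1): arr[0]=13 > arr[1]=4
(0, 2): arr[0]=13 > arr[2]=2
(0, 3): arr[0]=13 > arr[3]=11
(0, 4): arr[0]=13 > arr[4]=8
(0, 5): arr[0]=13 > arr[5]=11
(0, 6): arr[0]=13 > arr[6]=10
(0, 7): arr[0]=13 > arr[7]=3
(1, 2): arr[1]=4 > arr[2]=2
(1, 7): arr[1]=4 > arr[7]=3
(3, 4): arr[3]=11 > arr[4]=8
(3, 6): arr[3]=11 > arr[6]=10
(3, 7): arr[3]=11 > arr[7]=3
(4, 7): arr[4]=8 > arr[7]=3
(5, 6): arr[5]=11 > arr[6]=10
(5, 7): arr[5]=11 > arr[7]=3
(6, 7): arr[6]=10 > arr[7]=3

Total inversions: 16

The array has 16 inversion(s): (0,1), (0,2), (0,3), (0,4), (0,5), (0,6), (0,7), (1,2), (1,7), (3,4), (3,6), (3,7), (4,7), (5,6), (5,7), (6,7). Each pair (i,j) satisfies i < j and arr[i] > arr[j].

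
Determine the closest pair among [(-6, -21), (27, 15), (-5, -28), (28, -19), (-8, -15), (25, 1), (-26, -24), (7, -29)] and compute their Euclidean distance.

Computing all pairwise distances among 8 points:

d((-6, -21), (27, 15)) = 48.8365
d((-6, -21), (-5, -28)) = 7.0711
d((-6, -21), (28, -19)) = 34.0588
d((-6, -21), (-8, -15)) = 6.3246 <-- minimum
d((-6, -21), (25, 1)) = 38.0132
d((-6, -21), (-26, -24)) = 20.2237
d((-6, -21), (7, -29)) = 15.2643
d((27, 15), (-5, -28)) = 53.6004
d((27, 15), (28, -19)) = 34.0147
d((27, 15), (-8, -15)) = 46.0977
d((27, 15), (25, 1)) = 14.1421
d((27, 15), (-26, -24)) = 65.8027
d((27, 15), (7, -29)) = 48.3322
d((-5, -28), (28, -19)) = 34.2053
d((-5, -28), (-8, -15)) = 13.3417
d((-5, -28), (25, 1)) = 41.7253
d((-5, -28), (-26, -24)) = 21.3776
d((-5, -28), (7, -29)) = 12.0416
d((28, -19), (-8, -15)) = 36.2215
d((28, -19), (25, 1)) = 20.2237
d((28, -19), (-26, -24)) = 54.231
d((28, -19), (7, -29)) = 23.2594
d((-8, -15), (25, 1)) = 36.6742
d((-8, -15), (-26, -24)) = 20.1246
d((-8, -15), (7, -29)) = 20.5183
d((25, 1), (-26, -24)) = 56.7979
d((25, 1), (7, -29)) = 34.9857
d((-26, -24), (7, -29)) = 33.3766

Closest pair: (-6, -21) and (-8, -15) with distance 6.3246

The closest pair is (-6, -21) and (-8, -15) with Euclidean distance 6.3246. For 8 points, brute-force pairwise comparison is shown above. For large n, the divide-and-conquer algorithm (sort by x, recurse on halves, check the dividing strip) achieves O(n log n).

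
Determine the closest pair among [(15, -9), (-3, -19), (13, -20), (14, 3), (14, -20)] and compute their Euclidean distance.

Computing all pairwise distances among 5 points:

d((15, -9), (-3, -19)) = 20.5913
d((15, -9), (13, -20)) = 11.1803
d((15, -9), (14, 3)) = 12.0416
d((15, -9), (14, -20)) = 11.0454
d((-3, -19), (13, -20)) = 16.0312
d((-3, -19), (14, 3)) = 27.8029
d((-3, -19), (14, -20)) = 17.0294
d((13, -20), (14, 3)) = 23.0217
d((13, -20), (14, -20)) = 1.0 <-- minimum
d((14, 3), (14, -20)) = 23.0

Closest pair: (13, -20) and (14, -20) with distance 1.0

The closest pair is (13, -20) and (14, -20) with Euclidean distance 1.0. For 5 points, brute-force pairwise comparison is shown above. For large n, the divide-and-conquer algorithm (sort by x, recurse on halves, check the dividing strip) achieves O(n log n).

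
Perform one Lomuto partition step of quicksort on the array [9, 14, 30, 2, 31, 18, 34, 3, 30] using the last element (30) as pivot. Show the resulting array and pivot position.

Lomuto partition with pivot = 30:

Initial array: [9, 14, 30, 2, 31, 18, 34, 3, 30]

arr[0]=9 <= 30: swap with position 0, array becomes [9, 14, 30, 2, 31, 18, 34, 3, 30]
arr[1]=14 <= 30: swap with position 1, array becomes [9, 14, 30, 2, 31, 18, 34, 3, 30]
arr[2]=30 <= 30: swap with position 2, array becomes [9, 14, 30, 2, 31, 18, 34, 3, 30]
arr[3]=2 <= 30: swap with position 3, array becomes [9, 14, 30, 2, 31, 18, 34, 3, 30]
arr[4]=31 > 30: no swap
arr[5]=18 <= 30: swap with position 4, array becomes [9, 14, 30, 2, 18, 31, 34, 3, 30]
arr[6]=34 > 30: no swap
arr[7]=3 <= 30: swap with position 5, array becomes [9, 14, 30, 2, 18, 3, 34, 31, 30]

Place pivot at position 6: [9, 14, 30, 2, 18, 3, 30, 31, 34]
Pivot position: 6

After partitioning with pivot 30, the array becomes [9, 14, 30, 2, 18, 3, 30, 31, 34]. The pivot is placed at index 6. All elements to the left of the pivot are <= 30, and all elements to the right are > 30.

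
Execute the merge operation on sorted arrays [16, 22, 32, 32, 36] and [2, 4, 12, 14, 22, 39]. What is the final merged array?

Merging process:

Compare 16 vs 2: take 2 from right. Merged: [2]
Compare 16 vs 4: take 4 from right. Merged: [2, 4]
Compare 16 vs 12: take 12 from right. Merged: [2, 4, 12]
Compare 16 vs 14: take 14 from right. Merged: [2, 4, 12, 14]
Compare 16 vs 22: take 16 from left. Merged: [2, 4, 12, 14, 16]
Compare 22 vs 22: take 22 from left. Merged: [2, 4, 12, 14, 16, 22]
Compare 32 vs 22: take 22 from right. Merged: [2, 4, 12, 14, 16, 22, 22]
Compare 32 vs 39: take 32 from left. Merged: [2, 4, 12, 14, 16, 22, 22, 32]
Compare 32 vs 39: take 32 from left. Merged: [2, 4, 12, 14, 16, 22, 22, 32, 32]
Compare 36 vs 39: take 36 from left. Merged: [2, 4, 12, 14, 16, 22, 22, 32, 32, 36]
Append remaining from right: [39]. Merged: [2, 4, 12, 14, 16, 22, 22, 32, 32, 36, 39]

Final merged array: [2, 4, 12, 14, 16, 22, 22, 32, 32, 36, 39]
Total comparisons: 10

The merged array is [2, 4, 12, 14, 16, 22, 22, 32, 32, 36, 39], requiring 10 comparisons. The merge step runs in O(n) time where n is the total number of elements.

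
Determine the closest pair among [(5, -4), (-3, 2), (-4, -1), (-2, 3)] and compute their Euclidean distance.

Computing all pairwise distances among 4 points:

d((5, -4), (-3, 2)) = 10.0
d((5, -4), (-4, -1)) = 9.4868
d((5, -4), (-2, 3)) = 9.8995
d((-3, 2), (-4, -1)) = 3.1623
d((-3, 2), (-2, 3)) = 1.4142 <-- minimum
d((-4, -1), (-2, 3)) = 4.4721

Closest pair: (-3, 2) and (-2, 3) with distance 1.4142

The closest pair is (-3, 2) and (-2, 3) with Euclidean distance 1.4142. For 4 points, brute-force pairwise comparison is shown above. For large n, the divide-and-conquer algorithm (sort by x, recurse on halves, check the dividing strip) achieves O(n log n).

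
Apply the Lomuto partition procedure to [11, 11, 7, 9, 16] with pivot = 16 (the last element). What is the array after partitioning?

Lomuto partition with pivot = 16:

Initial array: [11, 11, 7, 9, 16]

arr[0]=11 <= 16: swap with position 0, array becomes [11, 11, 7, 9, 16]
arr[1]=11 <= 16: swap with position 1, array becomes [11, 11, 7, 9, 16]
arr[2]=7 <= 16: swap with position 2, array becomes [11, 11, 7, 9, 16]
arr[3]=9 <= 16: swap with position 3, array becomes [11, 11, 7, 9, 16]

Place pivot at position 4: [11, 11, 7, 9, 16]
Pivot position: 4

After partitioning with pivot 16, the array becomes [11, 11, 7, 9, 16]. The pivot is placed at index 4. All elements to the left of the pivot are <= 16, and all elements to the right are > 16.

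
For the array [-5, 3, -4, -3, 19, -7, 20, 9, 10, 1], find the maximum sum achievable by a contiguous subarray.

Using Kadane's algorithm on [-5, 3, -4, -3, 19, -7, 20, 9, 10, 1]:

Scanning through the array:
Position 1 (value 3): max_ending_here = 3, max_so_far = 3
Position 2 (value -4): max_ending_here = -1, max_so_far = 3
Position 3 (value -3): max_ending_here = -3, max_so_far = 3
Position 4 (value 19): max_ending_here = 19, max_so_far = 19
Position 5 (value -7): max_ending_here = 12, max_so_far = 19
Position 6 (value 20): max_ending_here = 32, max_so_far = 32
Position 7 (value 9): max_ending_here = 41, max_so_far = 41
Position 8 (value 10): max_ending_here = 51, max_so_far = 51
Position 9 (value 1): max_ending_here = 52, max_so_far = 52

Maximum subarray: [19, -7, 20, 9, 10, 1]
Maximum sum: 52

The maximum subarray is [19, -7, 20, 9, 10, 1] with sum 52. This subarray runs from index 4 to index 9.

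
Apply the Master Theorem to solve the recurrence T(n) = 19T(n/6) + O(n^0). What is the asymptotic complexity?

Master Theorem for T(n) = 19T(n/6) + O(n^0):

a = 19, b = 6, c = 0
log_b(a) = log_6(19) = 1.6433

Case 1: c = 0 < log_6(19) = 1.6433
T(n) = O(n^(log_6 19))

For T(n) = 19T(n/6) + O(n^0): log_6(19) = 1.6433. This is Case 1 of the Master Theorem (c < log_b(a), work dominated by leaves), giving O(n^(log_6 19)).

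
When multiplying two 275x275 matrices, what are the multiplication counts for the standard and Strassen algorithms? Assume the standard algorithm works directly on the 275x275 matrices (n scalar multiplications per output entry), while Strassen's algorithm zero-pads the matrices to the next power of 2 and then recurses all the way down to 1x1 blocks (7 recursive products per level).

Matrix multiplication for 275x275 matrices:

Strassen's algorithm requires power-of-2 dimensions. Pad 275x275 to 512x512 (next power of 2).

Standard algorithm: 275^3 = 20796875 multiplications
Strassen's algorithm: 7^(log2(512)) = 7^9 = 40353607 multiplications
Difference: 20796875 - 40353607 = -19556732 (Strassen uses MORE here due to padding overhead — for small or just-over-power-of-2 n, padding can outweigh the per-level savings)

Standard: 20796875 multiplications (275^3). Strassen: 40353607 multiplications (7^9, after padding to 512x512). Strassen reduces 8 recursive multiplications to 7 at each level.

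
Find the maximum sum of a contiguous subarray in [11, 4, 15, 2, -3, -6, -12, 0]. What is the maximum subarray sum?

Using Kadane's algorithm on [11, 4, 15, 2, -3, -6, -12, 0]:

Scanning through the array:
Position 1 (value 4): max_ending_here = 15, max_so_far = 15
Position 2 (value 15): max_ending_here = 30, max_so_far = 30
Position 3 (value 2): max_ending_here = 32, max_so_far = 32
Position 4 (value -3): max_ending_here = 29, max_so_far = 32
Position 5 (value -6): max_ending_here = 23, max_so_far = 32
Position 6 (value -12): max_ending_here = 11, max_so_far = 32
Position 7 (value 0): max_ending_here = 11, max_so_far = 32

Maximum subarray: [11, 4, 15, 2]
Maximum sum: 32

The maximum subarray is [11, 4, 15, 2] with sum 32. This subarray runs from index 0 to index 3.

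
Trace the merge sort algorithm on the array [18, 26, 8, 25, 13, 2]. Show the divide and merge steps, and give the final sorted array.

Merge sort trace:

Split: [18, 26, 8, 25, 13, 2] -> [18, 26, 8] and [25, 13, 2]
  Split: [18, 26, 8] -> [18] and [26, 8]
    Split: [26, 8] -> [26] and [8]
    Merge: [26] + [8] -> [8, 26]
  Merge: [18] + [8, 26] -> [8, 18, 26]
  Split: [25, 13, 2] -> [25] and [13, 2]
    Split: [13, 2] -> [13] and [2]
    Merge: [13] + [2] -> [2, 13]
  Merge: [25] + [2, 13] -> [2, 13, 25]
Merge: [8, 18, 26] + [2, 13, 25] -> [2, 8, 13, 18, 25, 26]

Final sorted array: [2, 8, 13, 18, 25, 26]

The merge sort proceeds by recursively splitting the array and merging sorted halves.
After all merges, the sorted array is [2, 8, 13, 18, 25, 26].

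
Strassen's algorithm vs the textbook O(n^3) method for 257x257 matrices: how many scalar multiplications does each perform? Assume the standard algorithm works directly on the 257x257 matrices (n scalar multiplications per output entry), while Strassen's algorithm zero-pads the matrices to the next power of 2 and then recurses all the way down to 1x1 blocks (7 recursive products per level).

Matrix multiplication for 257x257 matrices:

Strassen's algorithm requires power-of-2 dimensions. Pad 257x257 to 512x512 (next power of 2).

Standard algorithm: 257^3 = 16974593 multiplications
Strassen's algorithm: 7^(log2(512)) = 7^9 = 40353607 multiplications
Difference: 16974593 - 40353607 = -23379014 (Strassen uses MORE here due to padding overhead — for small or just-over-power-of-2 n, padding can outweigh the per-level savings)

Standard: 16974593 multiplications (257^3). Strassen: 40353607 multiplications (7^9, after padding to 512x512). Strassen reduces 8 recursive multiplications to 7 at each level.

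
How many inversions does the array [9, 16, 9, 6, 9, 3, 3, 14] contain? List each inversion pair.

Finding inversions in [9, 16, 9, 6, 9, 3, 3, 14]:

(0, 3): arr[0]=9 > arr[3]=6
(0, 5): arr[0]=9 > arr[5]=3
(0, 6): arr[0]=9 > arr[6]=3
(1, 2): arr[1]=16 > arr[2]=9
(1, 3): arr[1]=16 > arr[3]=6
(1, 4): arr[1]=16 > arr[4]=9
(1, 5): arr[1]=16 > arr[5]=3
(1, 6): arr[1]=16 > arr[6]=3
(1, 7): arr[1]=16 > arr[7]=14
(2, 3): arr[2]=9 > arr[3]=6
(2, 5): arr[2]=9 > arr[5]=3
(2, 6): arr[2]=9 > arr[6]=3
(3, 5): arr[3]=6 > arr[5]=3
(3, 6): arr[3]=6 > arr[6]=3
(4, 5): arr[4]=9 > arr[5]=3
(4, 6): arr[4]=9 > arr[6]=3

Total inversions: 16

The array has 16 inversion(s): (0,3), (0,5), (0,6), (1,2), (1,3), (1,4), (1,5), (1,6), (1,7), (2,3), (2,5), (2,6), (3,5), (3,6), (4,5), (4,6). Each pair (i,j) satisfies i < j and arr[i] > arr[j].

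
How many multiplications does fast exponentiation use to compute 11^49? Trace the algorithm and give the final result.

Computing 11^49 by squaring (build up from 11^1; each line after the first costs one multiplication):

11^1 = 11
11^2 = (11^1)^2 = 11^2 = 121
11^3 = 11 * 11^2 = 11 * 121 = 1331
11^6 = (11^3)^2 = 1331^2 = 1771561
11^12 = (11^6)^2 = 1771561^2 = 3138428376721
11^24 = (11^12)^2 = 3138428376721^2 = 9849732675807611094711841
11^48 = (11^24)^2 = 9849732675807611094711841^2 = 97017233784872162402203715694511008214034825609281
11^49 = 11 * 11^48 = 11 * 97017233784872162402203715694511008214034825609281 = 1067189571633593786424240872639621090354383081702091

Result: 1067189571633593786424240872639621090354383081702091
Multiplications needed: 7 (7 lines after 11^1)

11^49 = 1067189571633593786424240872639621090354383081702091. Using exponentiation by squaring, this requires 7 multiplications. The key idea: if the exponent is even, square the half-power; if odd, multiply by the base once.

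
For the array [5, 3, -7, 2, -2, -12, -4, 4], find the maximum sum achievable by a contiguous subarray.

Using Kadane's algorithm on [5, 3, -7, 2, -2, -12, -4, 4]:

Scanning through the array:
Position 1 (value 3): max_ending_here = 8, max_so_far = 8
Position 2 (value -7): max_ending_here = 1, max_so_far = 8
Position 3 (value 2): max_ending_here = 3, max_so_far = 8
Position 4 (value -2): max_ending_here = 1, max_so_far = 8
Position 5 (value -12): max_ending_here = -11, max_so_far = 8
Position 6 (value -4): max_ending_here = -4, max_so_far = 8
Position 7 (value 4): max_ending_here = 4, max_so_far = 8

Maximum subarray: [5, 3]
Maximum sum: 8

The maximum subarray is [5, 3] with sum 8. This subarray runs from index 0 to index 1.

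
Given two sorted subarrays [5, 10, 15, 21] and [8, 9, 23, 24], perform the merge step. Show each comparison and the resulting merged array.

Merging process:

Compare 5 vs 8: take 5 from left. Merged: [5]
Compare 10 vs 8: take 8 from right. Merged: [5, 8]
Compare 10 vs 9: take 9 from right. Merged: [5, 8, 9]
Compare 10 vs 23: take 10 from left. Merged: [5, 8, 9, 10]
Compare 15 vs 23: take 15 from left. Merged: [5, 8, 9, 10, 15]
Compare 21 vs 23: take 21 from left. Merged: [5, 8, 9, 10, 15, 21]
Append remaining from right: [23, 24]. Merged: [5, 8, 9, 10, 15, 21, 23, 24]

Final merged array: [5, 8, 9, 10, 15, 21, 23, 24]
Total comparisons: 6

The merged array is [5, 8, 9, 10, 15, 21, 23, 24], requiring 6 comparisons. The merge step runs in O(n) time where n is the total number of elements.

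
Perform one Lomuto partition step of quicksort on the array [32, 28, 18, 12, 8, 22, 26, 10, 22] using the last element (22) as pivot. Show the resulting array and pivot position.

Lomuto partition with pivot = 22:

Initial array: [32, 28, 18, 12, 8, 22, 26, 10, 22]

arr[0]=32 > 22: no swap
arr[1]=28 > 22: no swap
arr[2]=18 <= 22: swap with position 0, array becomes [18, 28, 32, 12, 8, 22, 26, 10, 22]
arr[3]=12 <= 22: swap with position 1, array becomes [18, 12, 32, 28, 8, 22, 26, 10, 22]
arr[4]=8 <= 22: swap with position 2, array becomes [18, 12, 8, 28, 32, 22, 26, 10, 22]
arr[5]=22 <= 22: swap with position 3, array becomes [18, 12, 8, 22, 32, 28, 26, 10, 22]
arr[6]=26 > 22: no swap
arr[7]=10 <= 22: swap with position 4, array becomes [18, 12, 8, 22, 10, 28, 26, 32, 22]

Place pivot at position 5: [18, 12, 8, 22, 10, 22, 26, 32, 28]
Pivot position: 5

After partitioning with pivot 22, the array becomes [18, 12, 8, 22, 10, 22, 26, 32, 28]. The pivot is placed at index 5. All elements to the left of the pivot are <= 22, and all elements to the right are > 22.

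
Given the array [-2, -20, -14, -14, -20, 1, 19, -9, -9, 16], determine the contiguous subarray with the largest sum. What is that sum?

Using Kadane's algorithm on [-2, -20, -14, -14, -20, 1, 19, -9, -9, 16]:

Scanning through the array:
Position 1 (value -20): max_ending_here = -20, max_so_far = -2
Position 2 (value -14): max_ending_here = -14, max_so_far = -2
Position 3 (value -14): max_ending_here = -14, max_so_far = -2
Position 4 (value -20): max_ending_here = -20, max_so_far = -2
Position 5 (value 1): max_ending_here = 1, max_so_far = 1
Position 6 (value 19): max_ending_here = 20, max_so_far = 20
Position 7 (value -9): max_ending_here = 11, max_so_far = 20
Position 8 (value -9): max_ending_here = 2, max_so_far = 20
Position 9 (value 16): max_ending_here = 18, max_so_far = 20

Maximum subarray: [1, 19]
Maximum sum: 20

The maximum subarray is [1, 19] with sum 20. This subarray runs from index 5 to index 6.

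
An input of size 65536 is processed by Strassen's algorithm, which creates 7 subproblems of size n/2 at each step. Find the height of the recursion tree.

For divide and conquer with division factor 2:

Problem sizes at each level:
Level 0: 65536
Level 1: 32768
Level 2: 16384
Level 3: 8192
Level 4: 4096
Level 5: 2048
Level 6: 1024
Level 7: 512
Level 8: 256
Level 9: 128
Level 10: 64
Level 11: 32
Level 12: 16
Level 13: 8
Level 14: 4
Level 15: 2
Level 16: 1

The root is level 0 and the size-1 base case is level 16 (the tree spans levels 0 through 16, i.e. 17 levels counting the root), so the depth is the number of divisions: log_2(65536) = 16

The recursion tree depth is log_2(65536) = 16. At each level, the problem size is divided by 2, so it takes 16 divisions to reduce to a base case of size 1. The algorithm makes 7 recursive calls at each level.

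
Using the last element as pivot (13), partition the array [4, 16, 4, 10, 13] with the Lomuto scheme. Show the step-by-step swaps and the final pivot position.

Lomuto partition with pivot = 13:

Initial array: [4, 16, 4, 10, 13]

arr[0]=4 <= 13: swap with position 0, array becomes [4, 16, 4, 10, 13]
arr[1]=16 > 13: no swap
arr[2]=4 <= 13: swap with position 1, array becomes [4, 4, 16, 10, 13]
arr[3]=10 <= 13: swap with position 2, array becomes [4, 4, 10, 16, 13]

Place pivot at position 3: [4, 4, 10, 13, 16]
Pivot position: 3

After partitioning with pivot 13, the array becomes [4, 4, 10, 13, 16]. The pivot is placed at index 3. All elements to the left of the pivot are <= 13, and all elements to the right are > 13.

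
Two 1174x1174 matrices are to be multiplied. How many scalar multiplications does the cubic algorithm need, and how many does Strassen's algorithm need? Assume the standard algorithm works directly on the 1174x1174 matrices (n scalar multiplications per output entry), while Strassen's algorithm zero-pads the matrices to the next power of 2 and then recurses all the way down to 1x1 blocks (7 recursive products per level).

Matrix multiplication for 1174x1174 matrices:

Strassen's algorithm requires power-of-2 dimensions. Pad 1174x1174 to 2048x2048 (next power of 2).

Standard algorithm: 1174^3 = 1618096024 multiplications
Strassen's algorithm: 7^(log2(2048)) = 7^11 = 1977326743 multiplications
Difference: 1618096024 - 1977326743 = -359230719 (Strassen uses MORE here due to padding overhead — for small or just-over-power-of-2 n, padding can outweigh the per-level savings)

Standard: 1618096024 multiplications (1174^3). Strassen: 1977326743 multiplications (7^11, after padding to 2048x2048). Strassen reduces 8 recursive multiplications to 7 at each level.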